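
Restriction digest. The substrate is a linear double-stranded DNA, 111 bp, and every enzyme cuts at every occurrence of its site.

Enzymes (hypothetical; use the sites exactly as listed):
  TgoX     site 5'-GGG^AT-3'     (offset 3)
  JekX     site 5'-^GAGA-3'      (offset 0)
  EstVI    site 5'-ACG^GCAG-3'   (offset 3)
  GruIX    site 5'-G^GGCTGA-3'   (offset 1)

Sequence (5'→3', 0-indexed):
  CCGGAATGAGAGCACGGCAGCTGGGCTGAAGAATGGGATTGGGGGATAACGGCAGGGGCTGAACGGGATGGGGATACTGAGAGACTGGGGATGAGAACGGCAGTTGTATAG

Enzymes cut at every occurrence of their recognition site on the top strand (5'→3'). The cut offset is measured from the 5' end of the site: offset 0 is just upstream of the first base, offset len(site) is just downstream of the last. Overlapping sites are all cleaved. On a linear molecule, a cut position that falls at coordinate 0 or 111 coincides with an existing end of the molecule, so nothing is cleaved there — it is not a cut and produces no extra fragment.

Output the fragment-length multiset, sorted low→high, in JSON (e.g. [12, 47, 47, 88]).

[2,2,5,5,6,6,7,7,7,8,9,10,11,12,14]

Site scan:
  TgoX GGGAT/3: at [34, 42, 64, 70, 87] ⇒ [37, 45, 67, 73, 90]
  JekX GAGA/0: at [7, 78, 80, 92] ⇒ [7, 78, 80, 92]
  EstVI ACGGCAG/3: at [13, 48, 96] ⇒ [16, 51, 99]
  GruIX GGGCTGA/1: at [22, 55] ⇒ [23, 56]

All cut coordinates (distinct, sorted): [7, 16, 23, 37, 45, 51, 56, 67, 73, 78, 80, 90, 92, 99]

Fragment lengths:
  [0,7): 7 bp
  [7,16): 9 bp
  [16,23): 7 bp
  [23,37): 14 bp
  [37,45): 8 bp
  [45,51): 6 bp
  [51,56): 5 bp
  [56,67): 11 bp
  [67,73): 6 bp
  [73,78): 5 bp
  [78,80): 2 bp
  [80,90): 10 bp
  [90,92): 2 bp
  [92,99): 7 bp
  [99,111): 12 bp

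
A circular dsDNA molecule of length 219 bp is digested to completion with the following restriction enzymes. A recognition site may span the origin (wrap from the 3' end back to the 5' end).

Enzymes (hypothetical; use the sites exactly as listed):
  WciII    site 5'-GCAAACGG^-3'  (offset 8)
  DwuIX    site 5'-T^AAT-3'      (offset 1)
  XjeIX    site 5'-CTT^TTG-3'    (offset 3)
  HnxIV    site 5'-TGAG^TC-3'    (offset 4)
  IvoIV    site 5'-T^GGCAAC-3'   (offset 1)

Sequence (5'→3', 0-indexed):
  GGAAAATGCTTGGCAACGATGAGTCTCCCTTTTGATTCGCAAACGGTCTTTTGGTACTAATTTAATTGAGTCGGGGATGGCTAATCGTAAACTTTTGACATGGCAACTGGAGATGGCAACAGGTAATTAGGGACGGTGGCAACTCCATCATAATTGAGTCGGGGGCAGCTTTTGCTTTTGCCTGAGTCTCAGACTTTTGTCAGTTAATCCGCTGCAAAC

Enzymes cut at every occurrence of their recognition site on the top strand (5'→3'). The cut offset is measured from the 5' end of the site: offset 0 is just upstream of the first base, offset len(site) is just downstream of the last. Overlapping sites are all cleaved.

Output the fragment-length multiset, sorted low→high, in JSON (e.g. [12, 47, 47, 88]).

Site scan:
  WciII GCAAACGG/8: at [38, 213] ⇒ [2, 46]
  DwuIX TAAT/1: at [57, 62, 81, 123, 150, 204] ⇒ [58, 63, 82, 124, 151, 205]
  XjeIX CTTTTG/3: at [28, 47, 91, 168, 174, 193] ⇒ [31, 50, 94, 171, 177, 196]
  HnxIV TGAGTC/4: at [19, 66, 154, 182] ⇒ [23, 70, 158, 186]
  IvoIV TGGCAAC/1: at [10, 100, 113, 136] ⇒ [11, 101, 114, 137]

All cut coordinates (distinct, sorted): [2, 11, 23, 31, 46, 50, 58, 63, 70, 82, 94, 101, 114, 124, 137, 151, 158, 171, 177, 186, 196, 205]

Fragment lengths:
  2→11: 9 bp
  11→23: 12 bp
  23→31: 8 bp
  31→46: 15 bp
  46→50: 4 bp
  50→58: 8 bp
  58→63: 5 bp
  63→70: 7 bp
  70→82: 12 bp
  82→94: 12 bp
  94→101: 7 bp
  101→114: 13 bp
  114→124: 10 bp
  124→137: 13 bp
  137→151: 14 bp
  151→158: 7 bp
  158→171: 13 bp
  171→177: 6 bp
  177→186: 9 bp
  186→196: 10 bp
  196→205: 9 bp
  205→2 (wrap): 219-205+2 = 16 bp

[4,5,6,7,7,7,8,8,9,9,9,10,10,12,12,12,13,13,13,14,15,16]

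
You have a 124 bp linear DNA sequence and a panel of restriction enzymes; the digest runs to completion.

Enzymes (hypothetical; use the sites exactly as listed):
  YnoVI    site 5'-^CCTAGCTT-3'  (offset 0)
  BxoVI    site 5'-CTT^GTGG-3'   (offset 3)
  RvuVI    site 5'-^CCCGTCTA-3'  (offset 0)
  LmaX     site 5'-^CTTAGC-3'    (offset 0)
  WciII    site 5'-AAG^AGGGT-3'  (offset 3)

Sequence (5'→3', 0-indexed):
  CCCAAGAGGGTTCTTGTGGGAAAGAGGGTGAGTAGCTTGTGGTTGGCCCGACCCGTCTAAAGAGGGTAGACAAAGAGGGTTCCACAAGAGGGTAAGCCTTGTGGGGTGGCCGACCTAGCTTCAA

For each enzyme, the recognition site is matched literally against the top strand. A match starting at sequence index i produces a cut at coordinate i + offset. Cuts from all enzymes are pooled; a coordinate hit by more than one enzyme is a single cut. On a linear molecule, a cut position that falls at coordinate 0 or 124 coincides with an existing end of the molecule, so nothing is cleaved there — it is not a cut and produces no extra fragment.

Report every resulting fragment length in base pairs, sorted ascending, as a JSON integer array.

[6,9,9,11,11,12,13,13,13,13,14]

Scan for sites:
  YnoVI (CCTAGCTT, off=0): starts [113] → cuts [113]
  BxoVI (CTTGTGG, off=3): starts [12, 35, 97] → cuts [15, 38, 100]
  RvuVI (CCCGTCTA, off=0): starts [51] → cuts [51]
  LmaX (CTTAGC, off=0): no sites
  WciII (AAGAGGGT, off=3): starts [3, 21, 59, 72, 85] → cuts [6, 24, 62, 75, 88]

All cut coordinates (distinct, sorted): [6, 15, 24, 38, 51, 62, 75, 88, 100, 113]

Fragment lengths:
  [0,6): 6 bp
  [6,15): 9 bp
  [15,24): 9 bp
  [24,38): 14 bp
  [38,51): 13 bp
  [51,62): 11 bp
  [62,75): 13 bp
  [75,88): 13 bp
  [88,100): 12 bp
  [100,113): 13 bp
  [113,124): 11 bp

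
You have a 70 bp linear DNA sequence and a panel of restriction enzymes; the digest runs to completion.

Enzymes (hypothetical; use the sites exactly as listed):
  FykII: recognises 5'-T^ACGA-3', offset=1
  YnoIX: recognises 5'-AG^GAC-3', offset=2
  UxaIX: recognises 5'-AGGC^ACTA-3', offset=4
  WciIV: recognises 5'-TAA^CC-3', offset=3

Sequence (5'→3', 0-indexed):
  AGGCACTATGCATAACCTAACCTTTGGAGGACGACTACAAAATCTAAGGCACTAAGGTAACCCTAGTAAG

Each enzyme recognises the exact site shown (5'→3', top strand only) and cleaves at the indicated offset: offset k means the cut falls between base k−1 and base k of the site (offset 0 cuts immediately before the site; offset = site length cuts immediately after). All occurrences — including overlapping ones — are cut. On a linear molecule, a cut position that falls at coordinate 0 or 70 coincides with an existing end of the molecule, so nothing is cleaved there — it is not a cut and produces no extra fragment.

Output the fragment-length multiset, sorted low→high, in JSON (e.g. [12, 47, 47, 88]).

[4,5,9,10,10,11,21]

Site scan:
  FykII (TACGA, off=1): no sites
  YnoIX (AGGAC, off=2): starts [27] → cuts [29]
  UxaIX (AGGCACTA, off=4): starts [0, 46] → cuts [4, 50]
  WciIV (TAACC, off=3): starts [12, 17, 57] → cuts [15, 20, 60]

Pooled cuts: [4, 15, 20, 29, 50, 60]

Fragments:
  [0,4): 4 bp
  [4,15): 11 bp
  [15,20): 5 bp
  [20,29): 9 bp
  [29,50): 21 bp
  [50,60): 10 bp
  [60,70): 10 bp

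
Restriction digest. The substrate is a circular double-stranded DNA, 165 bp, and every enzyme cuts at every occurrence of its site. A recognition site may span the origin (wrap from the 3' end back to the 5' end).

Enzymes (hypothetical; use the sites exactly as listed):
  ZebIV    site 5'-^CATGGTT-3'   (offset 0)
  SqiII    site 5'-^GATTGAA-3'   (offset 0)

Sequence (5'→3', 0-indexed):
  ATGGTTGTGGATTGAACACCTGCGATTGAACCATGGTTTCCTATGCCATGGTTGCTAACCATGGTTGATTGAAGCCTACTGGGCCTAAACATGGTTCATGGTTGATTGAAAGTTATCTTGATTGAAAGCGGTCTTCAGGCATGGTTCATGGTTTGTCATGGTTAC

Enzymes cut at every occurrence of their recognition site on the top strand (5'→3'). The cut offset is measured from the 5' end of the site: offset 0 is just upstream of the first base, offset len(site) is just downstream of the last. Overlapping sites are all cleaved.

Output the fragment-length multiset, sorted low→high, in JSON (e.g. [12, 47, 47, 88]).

Per-enzyme occurrences:
  ZebIV (CATGGTT, off=0): starts [31, 46, 59, 89, 96, 139, 146, 156, 164] → cuts [31, 46, 59, 89, 96, 139, 146, 156, 164]
  SqiII (GATTGAA, off=0): starts [9, 23, 66, 103, 119] → cuts [9, 23, 66, 103, 119]

Pooled cuts: [9, 23, 31, 46, 59, 66, 89, 96, 103, 119, 139, 146, 156, 164]

Fragments:
  9→23: 14 bp
  23→31: 8 bp
  31→46: 15 bp
  46→59: 13 bp
  59→66: 7 bp
  66→89: 23 bp
  89→96: 7 bp
  96→103: 7 bp
  103→119: 16 bp
  119→139: 20 bp
  139→146: 7 bp
  146→156: 10 bp
  156→164: 8 bp
  164→9 (wrap): 165-164+9 = 10 bp

[7,7,7,7,8,8,10,10,13,14,15,16,20,23]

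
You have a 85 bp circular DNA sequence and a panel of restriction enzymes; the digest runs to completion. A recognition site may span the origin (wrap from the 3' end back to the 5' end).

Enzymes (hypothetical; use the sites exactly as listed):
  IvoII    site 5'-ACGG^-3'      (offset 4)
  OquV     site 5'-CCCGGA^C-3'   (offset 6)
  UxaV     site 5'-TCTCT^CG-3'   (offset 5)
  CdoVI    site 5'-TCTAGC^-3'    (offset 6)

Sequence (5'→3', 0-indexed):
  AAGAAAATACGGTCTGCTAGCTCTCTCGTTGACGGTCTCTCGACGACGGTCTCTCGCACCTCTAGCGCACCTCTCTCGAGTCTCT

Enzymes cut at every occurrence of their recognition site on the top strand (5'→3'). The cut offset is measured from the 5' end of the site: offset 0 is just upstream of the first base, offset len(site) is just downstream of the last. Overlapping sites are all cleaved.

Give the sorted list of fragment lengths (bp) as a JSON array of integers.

Per-enzyme occurrences:
  IvoII ACGG/4: at [8, 31, 45] ⇒ [12, 35, 49]
  OquV (CCCGGAC, off=6): no sites
  UxaV TCTCTCG/5: at [21, 35, 49, 71] ⇒ [26, 40, 54, 76]
  CdoVI TCTAGC/6: at [60] ⇒ [66]

Pooled cuts: [12, 26, 35, 40, 49, 54, 66, 76]

Fragment lengths:
  12→26: 14 bp
  26→35: 9 bp
  35→40: 5 bp
  40→49: 9 bp
  49→54: 5 bp
  54→66: 12 bp
  66→76: 10 bp
  76→12 (wrap): 85-76+12 = 21 bp

[5,5,9,9,10,12,14,21]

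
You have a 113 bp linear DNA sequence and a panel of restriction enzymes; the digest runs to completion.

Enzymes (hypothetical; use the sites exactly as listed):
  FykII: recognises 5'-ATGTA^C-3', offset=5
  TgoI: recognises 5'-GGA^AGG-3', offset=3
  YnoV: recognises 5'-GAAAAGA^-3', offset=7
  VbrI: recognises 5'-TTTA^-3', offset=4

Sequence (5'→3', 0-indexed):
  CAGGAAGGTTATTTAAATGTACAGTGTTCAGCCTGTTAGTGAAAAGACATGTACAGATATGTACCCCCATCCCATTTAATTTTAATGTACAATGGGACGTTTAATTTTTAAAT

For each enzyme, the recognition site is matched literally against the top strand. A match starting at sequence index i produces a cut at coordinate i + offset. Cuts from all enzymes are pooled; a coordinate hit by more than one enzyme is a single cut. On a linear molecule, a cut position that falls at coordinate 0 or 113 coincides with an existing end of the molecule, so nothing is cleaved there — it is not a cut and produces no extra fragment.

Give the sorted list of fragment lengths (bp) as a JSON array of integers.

Scan for sites:
  FykII (ATGTAC, off=5): starts [16, 48, 58, 84] → cuts [21, 53, 63, 89]
  TgoI (GGAAGG, off=3): starts [2] → cuts [5]
  YnoV (GAAAAGA, off=7): starts [40] → cuts [47]
  VbrI (TTTA, off=4): starts [11, 74, 80, 99, 106] → cuts [15, 78, 84, 103, 110]

All cut coordinates (distinct, sorted): [5, 15, 21, 47, 53, 63, 78, 84, 89, 103, 110]

Fragment lengths:
  [0,5): 5 bp
  [5,15): 10 bp
  [15,21): 6 bp
  [21,47): 26 bp
  [47,53): 6 bp
  [53,63): 10 bp
  [63,78): 15 bp
  [78,84): 6 bp
  [84,89): 5 bp
  [89,103): 14 bp
  [103,110): 7 bp
  [110,113): 3 bp

[3,5,5,6,6,6,7,10,10,14,15,26]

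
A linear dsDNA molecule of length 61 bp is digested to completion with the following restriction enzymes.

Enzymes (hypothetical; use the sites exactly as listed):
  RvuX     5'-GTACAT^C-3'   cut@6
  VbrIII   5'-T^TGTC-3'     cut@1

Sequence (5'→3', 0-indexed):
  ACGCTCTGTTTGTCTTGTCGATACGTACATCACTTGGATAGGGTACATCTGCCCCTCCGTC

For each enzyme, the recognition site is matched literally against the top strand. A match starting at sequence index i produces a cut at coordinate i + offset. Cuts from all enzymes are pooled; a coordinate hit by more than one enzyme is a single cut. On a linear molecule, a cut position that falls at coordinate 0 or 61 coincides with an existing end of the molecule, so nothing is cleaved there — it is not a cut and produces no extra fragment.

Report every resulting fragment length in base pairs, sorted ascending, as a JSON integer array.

Scan for sites:
  RvuX (GTACATC, off=6): starts [24, 42] → cuts [30, 48]
  VbrIII (TTGTC, off=1): starts [9, 14] → cuts [10, 15]

All cut coordinates (distinct, sorted): [10, 15, 30, 48]

Fragment lengths:
  [0,10): 10 bp
  [10,15): 5 bp
  [15,30): 15 bp
  [30,48): 18 bp
  [48,61): 13 bp

[5,10,13,15,18]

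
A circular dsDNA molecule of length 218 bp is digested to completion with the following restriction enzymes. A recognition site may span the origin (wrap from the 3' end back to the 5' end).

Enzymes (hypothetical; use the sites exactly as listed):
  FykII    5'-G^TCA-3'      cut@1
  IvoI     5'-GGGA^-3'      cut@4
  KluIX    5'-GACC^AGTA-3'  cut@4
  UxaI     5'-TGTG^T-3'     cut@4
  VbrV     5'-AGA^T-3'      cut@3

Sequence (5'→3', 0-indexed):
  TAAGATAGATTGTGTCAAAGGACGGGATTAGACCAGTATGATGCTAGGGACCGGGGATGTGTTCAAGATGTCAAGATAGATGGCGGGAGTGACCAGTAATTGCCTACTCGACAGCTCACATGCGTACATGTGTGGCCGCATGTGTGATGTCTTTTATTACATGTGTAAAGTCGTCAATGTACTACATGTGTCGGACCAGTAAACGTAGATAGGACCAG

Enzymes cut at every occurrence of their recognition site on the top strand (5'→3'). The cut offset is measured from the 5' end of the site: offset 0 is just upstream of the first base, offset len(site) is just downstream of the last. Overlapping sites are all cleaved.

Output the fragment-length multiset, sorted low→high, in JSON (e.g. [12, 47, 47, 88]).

Site scan:
  FykII (GTCA, off=1): starts [13, 69, 172] → cuts [14, 70, 173]
  IvoI (GGGA, off=4): starts [23, 46, 53, 84] → cuts [27, 50, 57, 88]
  KluIX (GACCAGTA, off=4): starts [30, 90, 193, 212] → cuts [34, 94, 197, 216]
  UxaI (TGTGT, off=4): starts [10, 57, 128, 140, 161, 186] → cuts [14, 61, 132, 144, 165, 190]
  VbrV (AGAT, off=3): starts [2, 6, 65, 73, 77, 206] → cuts [5, 9, 68, 76, 80, 209]

All cut coordinates (distinct, sorted): [5, 9, 14, 27, 34, 50, 57, 61, 68, 70, 76, 80, 88, 94, 132, 144, 165, 173, 190, 197, 209, 216]

Fragment lengths:
  5→9: 4 bp
  9→14: 5 bp
  14→27: 13 bp
  27→34: 7 bp
  34→50: 16 bp
  50→57: 7 bp
  57→61: 4 bp
  61→68: 7 bp
  68→70: 2 bp
  70→76: 6 bp
  76→80: 4 bp
  80→88: 8 bp
  88→94: 6 bp
  94→132: 38 bp
  132→144: 12 bp
  144→165: 21 bp
  165→173: 8 bp
  173→190: 17 bp
  190→197: 7 bp
  197→209: 12 bp
  209→216: 7 bp
  216→5 (wrap): 218-216+5 = 7 bp

[2,4,4,4,5,6,6,7,7,7,7,7,7,8,8,12,12,13,16,17,21,38]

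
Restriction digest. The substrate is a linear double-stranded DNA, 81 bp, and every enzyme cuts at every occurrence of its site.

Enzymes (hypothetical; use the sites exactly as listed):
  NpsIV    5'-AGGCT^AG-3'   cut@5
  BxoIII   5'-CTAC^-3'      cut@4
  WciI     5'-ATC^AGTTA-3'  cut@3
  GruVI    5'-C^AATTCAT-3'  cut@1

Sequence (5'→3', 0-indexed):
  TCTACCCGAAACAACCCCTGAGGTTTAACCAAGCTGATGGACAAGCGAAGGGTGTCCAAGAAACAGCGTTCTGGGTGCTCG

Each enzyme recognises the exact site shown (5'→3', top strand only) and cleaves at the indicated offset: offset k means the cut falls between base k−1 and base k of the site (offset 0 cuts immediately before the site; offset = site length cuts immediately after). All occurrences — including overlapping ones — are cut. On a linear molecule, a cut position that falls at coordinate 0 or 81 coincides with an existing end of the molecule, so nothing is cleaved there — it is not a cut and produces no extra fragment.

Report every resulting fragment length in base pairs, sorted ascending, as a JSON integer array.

[5,76]

Site scan:
  NpsIV (AGGCTAG, off=5): no sites
  BxoIII (CTAC, off=4): starts [1] → cuts [5]
  WciI (ATCAGTTA, off=3): no sites
  GruVI (CAATTCAT, off=1): no sites

Pooled cuts: [5]

Fragments:
  [0,5): 5 bp
  [5,81): 76 bp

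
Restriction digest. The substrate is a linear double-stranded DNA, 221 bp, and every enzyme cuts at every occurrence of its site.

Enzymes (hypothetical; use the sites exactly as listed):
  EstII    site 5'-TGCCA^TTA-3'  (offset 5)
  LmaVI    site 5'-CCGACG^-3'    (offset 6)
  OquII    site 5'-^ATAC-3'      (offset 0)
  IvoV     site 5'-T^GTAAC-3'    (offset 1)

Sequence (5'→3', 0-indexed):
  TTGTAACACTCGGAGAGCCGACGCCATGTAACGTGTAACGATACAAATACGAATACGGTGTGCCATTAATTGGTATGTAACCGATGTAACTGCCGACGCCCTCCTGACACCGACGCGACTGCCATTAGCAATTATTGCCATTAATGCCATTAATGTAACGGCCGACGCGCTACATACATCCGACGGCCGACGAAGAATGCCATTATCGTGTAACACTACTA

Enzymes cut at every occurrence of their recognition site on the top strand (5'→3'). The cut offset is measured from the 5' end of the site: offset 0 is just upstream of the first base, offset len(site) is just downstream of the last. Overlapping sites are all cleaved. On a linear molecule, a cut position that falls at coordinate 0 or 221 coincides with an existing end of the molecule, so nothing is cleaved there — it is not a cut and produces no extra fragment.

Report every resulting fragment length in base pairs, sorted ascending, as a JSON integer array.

Site scan:
  EstII TGCCATTA/5: at [60, 119, 135, 144, 197] ⇒ [65, 124, 140, 149, 202]
  LmaVI CCGACG/6: at [17, 92, 109, 161, 179, 186] ⇒ [23, 98, 115, 167, 185, 192]
  OquII ATAC/0: at [40, 46, 52, 173] ⇒ [40, 46, 52, 173]
  IvoV TGTAAC/1: at [1, 26, 33, 75, 84, 153, 208] ⇒ [2, 27, 34, 76, 85, 154, 209]

Pooled cuts: [2, 23, 27, 34, 40, 46, 52, 65, 76, 85, 98, 115, 124, 140, 149, 154, 167, 173, 185, 192, 202, 209]

Fragment lengths:
  [0,2): 2 bp
  [2,23): 21 bp
  [23,27): 4 bp
  [27,34): 7 bp
  [34,40): 6 bp
  [40,46): 6 bp
  [46,52): 6 bp
  [52,65): 13 bp
  [65,76): 11 bp
  [76,85): 9 bp
  [85,98): 13 bp
  [98,115): 17 bp
  [115,124): 9 bp
  [124,140): 16 bp
  [140,149): 9 bp
  [149,154): 5 bp
  [154,167): 13 bp
  [167,173): 6 bp
  [173,185): 12 bp
  [185,192): 7 bp
  [192,202): 10 bp
  [202,209): 7 bp
  [209,221): 12 bp

[2,4,5,6,6,6,6,7,7,7,9,9,9,10,11,12,12,13,13,13,16,17,21]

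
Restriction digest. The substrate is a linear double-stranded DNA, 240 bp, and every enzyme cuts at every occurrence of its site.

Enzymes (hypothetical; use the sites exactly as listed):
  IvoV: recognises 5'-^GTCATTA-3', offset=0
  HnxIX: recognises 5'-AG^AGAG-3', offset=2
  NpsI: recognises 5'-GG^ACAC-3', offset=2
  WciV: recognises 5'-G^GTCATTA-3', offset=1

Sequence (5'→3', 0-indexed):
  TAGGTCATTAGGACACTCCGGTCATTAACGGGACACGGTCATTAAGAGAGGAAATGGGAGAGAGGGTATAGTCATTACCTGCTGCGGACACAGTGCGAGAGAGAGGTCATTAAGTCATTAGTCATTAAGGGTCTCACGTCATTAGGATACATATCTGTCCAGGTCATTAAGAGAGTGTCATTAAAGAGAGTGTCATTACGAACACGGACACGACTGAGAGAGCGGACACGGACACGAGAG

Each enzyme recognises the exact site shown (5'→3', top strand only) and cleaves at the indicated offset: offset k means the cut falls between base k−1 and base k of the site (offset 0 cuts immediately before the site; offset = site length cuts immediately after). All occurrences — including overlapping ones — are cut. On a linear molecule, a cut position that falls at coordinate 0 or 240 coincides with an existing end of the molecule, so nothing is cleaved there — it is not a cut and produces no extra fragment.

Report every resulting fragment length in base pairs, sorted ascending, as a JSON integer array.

Site scan:
  IvoV GTCATTA/0: at [3, 20, 37, 70, 105, 113, 120, 137, 162, 176, 191] ⇒ [3, 20, 37, 70, 105, 113, 120, 137, 162, 176, 191]
  HnxIX AGAGAG/2: at [44, 58, 97, 99, 169, 184, 216] ⇒ [46, 60, 99, 101, 171, 186, 218]
  NpsI GGACAC/2: at [10, 30, 85, 205, 223, 229] ⇒ [12, 32, 87, 207, 225, 231]
  WciV GGTCATTA/1: at [2, 19, 36, 104, 161] ⇒ [3, 20, 37, 105, 162]

All cut coordinates (distinct, sorted): [3, 12, 20, 32, 37, 46, 60, 70, 87, 99, 101, 105, 113, 120, 137, 162, 171, 176, 186, 191, 207, 218, 225, 231]

Fragment lengths:
  [0,3): 3 bp
  [3,12): 9 bp
  [12,20): 8 bp
  [20,32): 12 bp
  [32,37): 5 bp
  [37,46): 9 bp
  [46,60): 14 bp
  [60,70): 10 bp
  [70,87): 17 bp
  [87,99): 12 bp
  [99,101): 2 bp
  [101,105): 4 bp
  [105,113): 8 bp
  [113,120): 7 bp
  [120,137): 17 bp
  [137,162): 25 bp
  [162,171): 9 bp
  [171,176): 5 bp
  [176,186): 10 bp
  [186,191): 5 bp
  [191,207): 16 bp
  [207,218): 11 bp
  [218,225): 7 bp
  [225,231): 6 bp
  [231,240): 9 bp

[2,3,4,5,5,5,6,7,7,8,8,9,9,9,9,10,10,11,12,12,14,16,17,17,25]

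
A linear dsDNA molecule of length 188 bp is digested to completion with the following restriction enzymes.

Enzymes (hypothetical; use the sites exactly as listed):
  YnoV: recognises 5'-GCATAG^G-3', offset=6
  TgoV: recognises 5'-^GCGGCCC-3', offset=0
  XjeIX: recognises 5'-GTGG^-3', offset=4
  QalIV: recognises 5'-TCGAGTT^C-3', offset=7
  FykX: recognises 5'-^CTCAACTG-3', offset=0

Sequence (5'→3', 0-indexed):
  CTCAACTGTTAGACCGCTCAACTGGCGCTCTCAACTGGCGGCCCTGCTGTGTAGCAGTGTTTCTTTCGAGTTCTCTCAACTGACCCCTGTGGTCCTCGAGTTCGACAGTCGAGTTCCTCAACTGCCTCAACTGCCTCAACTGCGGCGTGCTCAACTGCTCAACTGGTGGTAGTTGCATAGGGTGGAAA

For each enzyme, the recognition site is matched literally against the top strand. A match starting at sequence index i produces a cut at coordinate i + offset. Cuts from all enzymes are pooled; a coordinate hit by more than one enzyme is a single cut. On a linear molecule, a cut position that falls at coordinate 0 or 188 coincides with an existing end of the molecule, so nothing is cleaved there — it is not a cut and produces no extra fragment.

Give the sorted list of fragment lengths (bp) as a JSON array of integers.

Per-enzyme occurrences:
  YnoV GCATAGG/6: at [174] ⇒ [180]
  TgoV GCGGCCC/0: at [37] ⇒ [37]
  XjeIX GTGG/4: at [88, 165, 181] ⇒ [92, 169, 185]
  QalIV TCGAGTTC/7: at [65, 95, 108] ⇒ [72, 102, 115]
  FykX CTCAACTG/0: at [0, 16, 29, 74, 116, 125, 134, 149, 157] ⇒ [16, 29, 74, 116, 125, 134, 149, 157] (position 0 is a terminus of the linear molecule — no cut)

All cut coordinates (distinct, sorted): [16, 29, 37, 72, 74, 92, 102, 115, 116, 125, 134, 149, 157, 169, 180, 185]

Fragments:
  [0,16): 16 bp
  [16,29): 13 bp
  [29,37): 8 bp
  [37,72): 35 bp
  [72,74): 2 bp
  [74,92): 18 bp
  [92,102): 10 bp
  [102,115): 13 bp
  [115,116): 1 bp
  [116,125): 9 bp
  [125,134): 9 bp
  [134,149): 15 bp
  [149,157): 8 bp
  [157,169): 12 bp
  [169,180): 11 bp
  [180,185): 5 bp
  [185,188): 3 bp

[1,2,3,5,8,8,9,9,10,11,12,13,13,15,16,18,35]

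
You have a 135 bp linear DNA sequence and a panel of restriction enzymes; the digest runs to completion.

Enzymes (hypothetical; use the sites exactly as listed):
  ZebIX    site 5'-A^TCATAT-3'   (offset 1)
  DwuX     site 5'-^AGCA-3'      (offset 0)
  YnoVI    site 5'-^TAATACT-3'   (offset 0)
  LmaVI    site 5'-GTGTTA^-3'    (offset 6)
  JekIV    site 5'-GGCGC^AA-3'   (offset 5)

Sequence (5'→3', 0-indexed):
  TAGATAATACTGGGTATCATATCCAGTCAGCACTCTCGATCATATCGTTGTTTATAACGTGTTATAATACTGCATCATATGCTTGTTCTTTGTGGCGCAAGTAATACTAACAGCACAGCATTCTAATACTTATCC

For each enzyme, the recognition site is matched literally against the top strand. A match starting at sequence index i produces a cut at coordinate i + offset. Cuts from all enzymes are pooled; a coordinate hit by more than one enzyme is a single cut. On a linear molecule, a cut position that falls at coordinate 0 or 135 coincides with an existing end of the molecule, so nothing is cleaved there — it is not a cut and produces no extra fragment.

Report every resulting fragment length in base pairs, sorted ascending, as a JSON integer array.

[3,4,5,7,10,10,11,12,12,12,24,25]

Per-enzyme occurrences:
  ZebIX ATCATAT/1: at [15, 38, 73] ⇒ [16, 39, 74]
  DwuX AGCA/0: at [28, 111, 116] ⇒ [28, 111, 116]
  YnoVI TAATACT/0: at [4, 64, 101, 123] ⇒ [4, 64, 101, 123]
  LmaVI GTGTTA/6: at [58] ⇒ [64]
  JekIV GGCGCAA/5: at [93] ⇒ [98]

Pooled cuts: [4, 16, 28, 39, 64, 74, 98, 101, 111, 116, 123]

Fragment lengths:
  [0,4): 4 bp
  [4,16): 12 bp
  [16,28): 12 bp
  [28,39): 11 bp
  [39,64): 25 bp
  [64,74): 10 bp
  [74,98): 24 bp
  [98,101): 3 bp
  [101,111): 10 bp
  [111,116): 5 bp
  [116,123): 7 bp
  [123,135): 12 bp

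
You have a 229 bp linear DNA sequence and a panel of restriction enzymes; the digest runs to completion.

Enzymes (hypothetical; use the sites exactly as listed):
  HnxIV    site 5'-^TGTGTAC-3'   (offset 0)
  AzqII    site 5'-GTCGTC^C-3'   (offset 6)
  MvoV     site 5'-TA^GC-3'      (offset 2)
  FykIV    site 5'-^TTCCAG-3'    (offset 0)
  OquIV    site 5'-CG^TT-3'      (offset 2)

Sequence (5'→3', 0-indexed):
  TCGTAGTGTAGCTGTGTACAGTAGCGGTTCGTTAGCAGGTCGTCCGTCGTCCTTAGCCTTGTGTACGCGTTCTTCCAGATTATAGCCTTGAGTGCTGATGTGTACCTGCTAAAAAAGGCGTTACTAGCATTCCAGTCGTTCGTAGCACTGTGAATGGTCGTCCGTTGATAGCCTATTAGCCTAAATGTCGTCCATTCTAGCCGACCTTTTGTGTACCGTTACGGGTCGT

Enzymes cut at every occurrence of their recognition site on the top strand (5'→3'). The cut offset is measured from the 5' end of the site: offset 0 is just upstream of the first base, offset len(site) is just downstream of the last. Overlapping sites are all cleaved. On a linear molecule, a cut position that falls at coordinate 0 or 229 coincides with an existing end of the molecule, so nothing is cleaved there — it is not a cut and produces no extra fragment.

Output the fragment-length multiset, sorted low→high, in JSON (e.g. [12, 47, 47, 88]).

Scan for sites:
  HnxIV (TGTGTAC, off=0): starts [12, 59, 98, 209] → cuts [12, 59, 98, 209]
  AzqII (GTCGTCC, off=6): starts [38, 45, 156, 186] → cuts [44, 51, 162, 192]
  MvoV (TAGC, off=2): starts [8, 21, 32, 53, 82, 124, 142, 168, 176, 197] → cuts [10, 23, 34, 55, 84, 126, 144, 170, 178, 199]
  FykIV (TTCCAG, off=0): starts [72, 129] → cuts [72, 129]
  OquIV (CGTT, off=2): starts [29, 67, 118, 136, 162, 216] → cuts [31, 69, 120, 138, 164, 218]

Pooled cuts: [10, 12, 23, 31, 34, 44, 51, 55, 59, 69, 72, 84, 98, 120, 126, 129, 138, 144, 162, 164, 170, 178, 192, 199, 209, 218]

Fragments:
  [0,10): 10 bp
  [10,12): 2 bp
  [12,23): 11 bp
  [23,31): 8 bp
  [31,34): 3 bp
  [34,44): 10 bp
  [44,51): 7 bp
  [51,55): 4 bp
  [55,59): 4 bp
  [59,69): 10 bp
  [69,72): 3 bp
  [72,84): 12 bp
  [84,98): 14 bp
  [98,120): 22 bp
  [120,126): 6 bp
  [126,129): 3 bp
  [129,138): 9 bp
  [138,144): 6 bp
  [144,162): 18 bp
  [162,164): 2 bp
  [164,170): 6 bp
  [170,178): 8 bp
  [178,192): 14 bp
  [192,199): 7 bp
  [199,209): 10 bp
  [209,218): 9 bp
  [218,229): 11 bp

[2,2,3,3,3,4,4,6,6,6,7,7,8,8,9,9,10,10,10,10,11,11,12,14,14,18,22]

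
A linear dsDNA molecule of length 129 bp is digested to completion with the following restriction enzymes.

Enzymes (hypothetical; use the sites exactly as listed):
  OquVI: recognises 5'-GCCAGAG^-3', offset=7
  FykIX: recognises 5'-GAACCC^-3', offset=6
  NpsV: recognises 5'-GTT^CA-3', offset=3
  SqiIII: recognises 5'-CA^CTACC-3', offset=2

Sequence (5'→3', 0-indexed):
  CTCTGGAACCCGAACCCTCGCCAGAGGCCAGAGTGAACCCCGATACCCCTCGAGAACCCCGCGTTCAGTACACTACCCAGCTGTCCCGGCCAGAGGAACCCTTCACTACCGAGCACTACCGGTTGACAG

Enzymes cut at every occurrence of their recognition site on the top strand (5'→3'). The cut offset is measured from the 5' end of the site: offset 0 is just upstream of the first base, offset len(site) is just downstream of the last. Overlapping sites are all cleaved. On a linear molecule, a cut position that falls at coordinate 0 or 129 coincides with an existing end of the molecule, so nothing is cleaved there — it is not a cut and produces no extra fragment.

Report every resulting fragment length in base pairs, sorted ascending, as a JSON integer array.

Scan for sites:
  OquVI GCCAGAG/7: at [19, 26, 88] ⇒ [26, 33, 95]
  FykIX GAACCC/6: at [5, 11, 34, 53, 95] ⇒ [11, 17, 40, 59, 101]
  NpsV GTTCA/3: at [62] ⇒ [65]
  SqiIII CACTACC/2: at [70, 103, 113] ⇒ [72, 105, 115]

All cut coordinates (distinct, sorted): [11, 17, 26, 33, 40, 59, 65, 72, 95, 101, 105, 115]

Fragments:
  [0,11): 11 bp
  [11,17): 6 bp
  [17,26): 9 bp
  [26,33): 7 bp
  [33,40): 7 bp
  [40,59): 19 bp
  [59,65): 6 bp
  [65,72): 7 bp
  [72,95): 23 bp
  [95,101): 6 bp
  [101,105): 4 bp
  [105,115): 10 bp
  [115,129): 14 bp

[4,6,6,6,7,7,7,9,10,11,14,19,23]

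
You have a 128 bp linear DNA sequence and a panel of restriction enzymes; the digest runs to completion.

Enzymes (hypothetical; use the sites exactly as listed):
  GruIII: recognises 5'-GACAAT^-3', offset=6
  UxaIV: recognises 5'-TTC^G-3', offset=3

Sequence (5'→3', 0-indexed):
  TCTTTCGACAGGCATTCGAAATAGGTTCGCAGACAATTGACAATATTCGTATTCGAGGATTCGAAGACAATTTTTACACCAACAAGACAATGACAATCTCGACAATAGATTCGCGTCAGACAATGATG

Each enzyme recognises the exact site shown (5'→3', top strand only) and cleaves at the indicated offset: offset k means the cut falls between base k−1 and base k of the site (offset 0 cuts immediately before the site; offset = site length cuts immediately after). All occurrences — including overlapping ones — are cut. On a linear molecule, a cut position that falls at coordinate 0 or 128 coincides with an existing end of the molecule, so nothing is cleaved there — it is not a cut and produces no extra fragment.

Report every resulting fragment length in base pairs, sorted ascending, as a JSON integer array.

Scan for sites:
  GruIII GACAAT/6: at [31, 38, 65, 85, 91, 100, 118] ⇒ [37, 44, 71, 91, 97, 106, 124]
  UxaIV TTCG/3: at [3, 14, 25, 45, 51, 59, 109] ⇒ [6, 17, 28, 48, 54, 62, 112]

Pooled cuts: [6, 17, 28, 37, 44, 48, 54, 62, 71, 91, 97, 106, 112, 124]

Fragment lengths:
  [0,6): 6 bp
  [6,17): 11 bp
  [17,28): 11 bp
  [28,37): 9 bp
  [37,44): 7 bp
  [44,48): 4 bp
  [48,54): 6 bp
  [54,62): 8 bp
  [62,71): 9 bp
  [71,91): 20 bp
  [91,97): 6 bp
  [97,106): 9 bp
  [106,112): 6 bp
  [112,124): 12 bp
  [124,128): 4 bp

[4,4,6,6,6,6,7,8,9,9,9,11,11,12,20]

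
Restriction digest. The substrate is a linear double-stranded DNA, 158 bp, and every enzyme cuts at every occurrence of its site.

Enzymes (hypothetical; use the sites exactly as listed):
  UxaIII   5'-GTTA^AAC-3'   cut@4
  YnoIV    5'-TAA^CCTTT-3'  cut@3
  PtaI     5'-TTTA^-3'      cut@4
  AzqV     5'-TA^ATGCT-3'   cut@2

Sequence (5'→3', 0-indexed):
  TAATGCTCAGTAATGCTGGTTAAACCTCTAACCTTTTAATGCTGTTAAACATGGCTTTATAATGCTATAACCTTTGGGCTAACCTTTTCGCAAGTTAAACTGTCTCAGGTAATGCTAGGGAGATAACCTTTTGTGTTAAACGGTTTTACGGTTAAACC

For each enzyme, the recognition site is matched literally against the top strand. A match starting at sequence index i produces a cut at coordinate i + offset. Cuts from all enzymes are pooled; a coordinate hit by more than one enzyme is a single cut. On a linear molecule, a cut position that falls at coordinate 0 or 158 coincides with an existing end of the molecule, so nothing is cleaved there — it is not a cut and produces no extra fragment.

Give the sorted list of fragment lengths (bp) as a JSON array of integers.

[2,2,4,6,7,9,9,9,10,10,10,12,12,12,14,15,15]

Site scan:
  UxaIII GTTAAAC/4: at [18, 43, 93, 134, 150] ⇒ [22, 47, 97, 138, 154]
  YnoIV TAACCTTT/3: at [28, 67, 79, 123] ⇒ [31, 70, 82, 126]
  PtaI TTTA/4: at [34, 55, 144] ⇒ [38, 59, 148]
  AzqV TAATGCT/2: at [0, 10, 36, 59, 109] ⇒ [2, 12, 38, 61, 111]

Pooled cuts: [2, 12, 22, 31, 38, 47, 59, 61, 70, 82, 97, 111, 126, 138, 148, 154]

Fragments:
  [0,2): 2 bp
  [2,12): 10 bp
  [12,22): 10 bp
  [22,31): 9 bp
  [31,38): 7 bp
  [38,47): 9 bp
  [47,59): 12 bp
  [59,61): 2 bp
  [61,70): 9 bp
  [70,82): 12 bp
  [82,97): 15 bp
  [97,111): 14 bp
  [111,126): 15 bp
  [126,138): 12 bp
  [138,148): 10 bp
  [148,154): 6 bp
  [154,158): 4 bp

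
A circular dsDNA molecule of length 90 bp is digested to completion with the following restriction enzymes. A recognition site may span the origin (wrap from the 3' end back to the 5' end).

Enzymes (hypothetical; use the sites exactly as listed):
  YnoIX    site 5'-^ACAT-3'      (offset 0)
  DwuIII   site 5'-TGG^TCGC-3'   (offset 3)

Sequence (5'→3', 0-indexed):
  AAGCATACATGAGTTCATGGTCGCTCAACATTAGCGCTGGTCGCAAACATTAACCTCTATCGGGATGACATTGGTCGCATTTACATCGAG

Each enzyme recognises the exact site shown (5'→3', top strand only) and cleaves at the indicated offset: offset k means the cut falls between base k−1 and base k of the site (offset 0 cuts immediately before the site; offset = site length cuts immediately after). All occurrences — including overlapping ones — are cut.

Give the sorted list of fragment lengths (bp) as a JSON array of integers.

[6,7,7,8,13,14,14,21]

Site scan:
  YnoIX (ACAT, off=0): starts [6, 27, 46, 67, 82] → cuts [6, 27, 46, 67, 82]
  DwuIII (TGGTCGC, off=3): starts [17, 37, 71] → cuts [20, 40, 74]

Pooled cuts: [6, 20, 27, 40, 46, 67, 74, 82]

Fragments:
  6→20: 14 bp
  20→27: 7 bp
  27→40: 13 bp
  40→46: 6 bp
  46→67: 21 bp
  67→74: 7 bp
  74→82: 8 bp
  82→6 (wrap): 90-82+6 = 14 bp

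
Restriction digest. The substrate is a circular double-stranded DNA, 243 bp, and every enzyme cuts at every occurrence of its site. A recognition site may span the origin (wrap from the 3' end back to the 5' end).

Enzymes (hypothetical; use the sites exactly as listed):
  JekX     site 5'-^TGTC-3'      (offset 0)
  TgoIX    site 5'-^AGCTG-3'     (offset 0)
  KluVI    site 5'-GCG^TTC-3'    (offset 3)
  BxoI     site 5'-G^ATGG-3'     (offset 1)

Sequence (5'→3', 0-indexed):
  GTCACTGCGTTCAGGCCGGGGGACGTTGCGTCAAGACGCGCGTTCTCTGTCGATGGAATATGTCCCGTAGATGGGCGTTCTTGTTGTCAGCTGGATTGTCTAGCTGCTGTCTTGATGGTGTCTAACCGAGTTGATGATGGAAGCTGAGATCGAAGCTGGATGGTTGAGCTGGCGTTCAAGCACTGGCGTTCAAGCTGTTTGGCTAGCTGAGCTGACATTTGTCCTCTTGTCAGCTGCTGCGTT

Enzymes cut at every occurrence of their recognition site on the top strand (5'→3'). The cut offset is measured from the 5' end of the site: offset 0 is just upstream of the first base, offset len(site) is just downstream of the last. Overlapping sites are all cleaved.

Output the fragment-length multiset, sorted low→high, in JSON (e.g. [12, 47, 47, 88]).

Scan for sites:
  JekX (TGTC, off=0): starts [47, 60, 84, 96, 107, 118, 219, 227, 242] → cuts [47, 60, 84, 96, 107, 118, 219, 227, 242]
  TgoIX (AGCTG, off=0): starts [88, 101, 141, 153, 166, 192, 204, 209, 231] → cuts [88, 101, 141, 153, 166, 192, 204, 209, 231]
  KluVI (GCGTTC, off=3): starts [6, 39, 74, 171, 185] → cuts [9, 42, 77, 174, 188]
  BxoI (GATGG, off=1): starts [51, 69, 113, 135, 158] → cuts [52, 70, 114, 136, 159]

Pooled cuts: [9, 42, 47, 52, 60, 70, 77, 84, 88, 96, 101, 107, 114, 118, 136, 141, 153, 159, 166, 174, 188, 192, 204, 209, 219, 227, 231, 242]

Fragment lengths:
  9→42: 33 bp
  42→47: 5 bp
  47→52: 5 bp
  52→60: 8 bp
  60→70: 10 bp
  70→77: 7 bp
  77→84: 7 bp
  84→88: 4 bp
  88→96: 8 bp
  96→101: 5 bp
  101→107: 6 bp
  107→114: 7 bp
  114→118: 4 bp
  118→136: 18 bp
  136→141: 5 bp
  141→153: 12 bp
  153→159: 6 bp
  159→166: 7 bp
  166→174: 8 bp
  174→188: 14 bp
  188→192: 4 bp
  192→204: 12 bp
  204→209: 5 bp
  209→219: 10 bp
  219→227: 8 bp
  227→231: 4 bp
  231→242: 11 bp
  242→9 (wrap): 243-242+9 = 10 bp

[4,4,4,4,5,5,5,5,5,6,6,7,7,7,7,8,8,8,8,10,10,10,11,12,12,14,18,33]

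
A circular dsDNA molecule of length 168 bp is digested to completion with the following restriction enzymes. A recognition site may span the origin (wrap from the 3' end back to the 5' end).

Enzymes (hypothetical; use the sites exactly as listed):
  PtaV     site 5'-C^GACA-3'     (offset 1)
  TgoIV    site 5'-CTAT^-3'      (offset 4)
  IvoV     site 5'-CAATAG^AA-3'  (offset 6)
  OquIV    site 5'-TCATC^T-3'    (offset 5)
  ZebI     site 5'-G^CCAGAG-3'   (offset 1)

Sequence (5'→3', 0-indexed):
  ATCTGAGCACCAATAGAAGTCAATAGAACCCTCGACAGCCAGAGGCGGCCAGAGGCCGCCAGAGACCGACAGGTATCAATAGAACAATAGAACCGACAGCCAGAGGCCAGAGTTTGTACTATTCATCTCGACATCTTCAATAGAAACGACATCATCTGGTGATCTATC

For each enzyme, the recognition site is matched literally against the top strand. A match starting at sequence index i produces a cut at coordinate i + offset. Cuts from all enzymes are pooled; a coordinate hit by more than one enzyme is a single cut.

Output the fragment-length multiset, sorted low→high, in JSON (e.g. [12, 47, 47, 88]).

Site scan:
  PtaV CGACA/1: at [32, 66, 93, 128, 146] ⇒ [33, 67, 94, 129, 147]
  TgoIV CTAT/4: at [118, 163] ⇒ [122, 167]
  IvoV CAATAGAA/6: at [10, 20, 76, 84, 137] ⇒ [16, 26, 82, 90, 143]
  OquIV TCATCT/5: at [122, 151, 166] ⇒ [3, 127, 156]
  ZebI GCCAGAG/1: at [37, 47, 57, 98, 105] ⇒ [38, 48, 58, 99, 106]

Pooled cuts: [3, 16, 26, 33, 38, 48, 58, 67, 82, 90, 94, 99, 106, 122, 127, 129, 143, 147, 156, 167]

Fragments:
  3→16: 13 bp
  16→26: 10 bp
  26→33: 7 bp
  33→38: 5 bp
  38→48: 10 bp
  48→58: 10 bp
  58→67: 9 bp
  67→82: 15 bp
  82→90: 8 bp
  90→94: 4 bp
  94→99: 5 bp
  99→106: 7 bp
  106→122: 16 bp
  122→127: 5 bp
  127→129: 2 bp
  129→143: 14 bp
  143→147: 4 bp
  147→156: 9 bp
  156→167: 11 bp
  167→3 (wrap): 168-167+3 = 4 bp

[2,4,4,4,5,5,5,7,7,8,9,9,10,10,10,11,13,14,15,16]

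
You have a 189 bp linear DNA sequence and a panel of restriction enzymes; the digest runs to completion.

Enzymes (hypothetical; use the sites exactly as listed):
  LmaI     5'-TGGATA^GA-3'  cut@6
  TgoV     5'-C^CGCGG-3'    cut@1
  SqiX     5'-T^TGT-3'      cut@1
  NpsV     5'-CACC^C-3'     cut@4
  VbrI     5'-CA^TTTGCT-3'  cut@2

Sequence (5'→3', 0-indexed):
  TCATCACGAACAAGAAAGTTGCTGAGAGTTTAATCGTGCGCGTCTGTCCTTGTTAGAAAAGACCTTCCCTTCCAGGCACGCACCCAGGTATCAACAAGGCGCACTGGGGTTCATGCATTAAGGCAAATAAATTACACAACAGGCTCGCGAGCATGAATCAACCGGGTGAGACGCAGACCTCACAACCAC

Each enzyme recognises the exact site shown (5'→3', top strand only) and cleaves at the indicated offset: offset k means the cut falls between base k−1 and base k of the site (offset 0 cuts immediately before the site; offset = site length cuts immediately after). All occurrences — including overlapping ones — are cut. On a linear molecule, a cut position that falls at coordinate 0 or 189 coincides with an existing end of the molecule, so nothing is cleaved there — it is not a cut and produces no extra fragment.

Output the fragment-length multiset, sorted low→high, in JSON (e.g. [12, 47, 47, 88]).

Per-enzyme occurrences:
  LmaI (TGGATAGA, off=6): no sites
  TgoV (CCGCGG, off=1): no sites
  SqiX TTGT/1: at [49] ⇒ [50]
  NpsV CACCC/4: at [80] ⇒ [84]
  VbrI (CATTTGCT, off=2): no sites

Pooled cuts: [50, 84]

Fragments:
  [0,50): 50 bp
  [50,84): 34 bp
  [84,189): 105 bp

[34,50,105]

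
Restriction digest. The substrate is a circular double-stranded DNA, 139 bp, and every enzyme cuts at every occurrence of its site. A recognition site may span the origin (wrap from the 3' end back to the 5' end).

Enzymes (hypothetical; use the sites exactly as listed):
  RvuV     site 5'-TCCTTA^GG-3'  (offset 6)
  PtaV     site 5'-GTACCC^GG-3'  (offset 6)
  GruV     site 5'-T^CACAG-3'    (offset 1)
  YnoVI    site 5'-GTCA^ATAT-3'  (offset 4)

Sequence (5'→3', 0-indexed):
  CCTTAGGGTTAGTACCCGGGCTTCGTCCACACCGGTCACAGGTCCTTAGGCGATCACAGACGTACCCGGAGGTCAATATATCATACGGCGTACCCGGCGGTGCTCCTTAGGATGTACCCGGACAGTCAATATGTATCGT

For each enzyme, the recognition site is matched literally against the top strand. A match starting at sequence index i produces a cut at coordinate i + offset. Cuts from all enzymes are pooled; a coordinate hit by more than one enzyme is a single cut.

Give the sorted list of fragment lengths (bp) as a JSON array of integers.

Site scan:
  RvuV TCCTTAGG/6: at [42, 103, 138] ⇒ [5, 48, 109]
  PtaV GTACCCGG/6: at [11, 61, 89, 113] ⇒ [17, 67, 95, 119]
  GruV TCACAG/1: at [35, 53] ⇒ [36, 54]
  YnoVI GTCAATAT/4: at [71, 124] ⇒ [75, 128]

Pooled cuts: [5, 17, 36, 48, 54, 67, 75, 95, 109, 119, 128]

Fragments:
  5→17: 12 bp
  17→36: 19 bp
  36→48: 12 bp
  48→54: 6 bp
  54→67: 13 bp
  67→75: 8 bp
  75→95: 20 bp
  95→109: 14 bp
  109→119: 10 bp
  119→128: 9 bp
  128→5 (wrap): 139-128+5 = 16 bp

[6,8,9,10,12,12,13,14,16,19,20]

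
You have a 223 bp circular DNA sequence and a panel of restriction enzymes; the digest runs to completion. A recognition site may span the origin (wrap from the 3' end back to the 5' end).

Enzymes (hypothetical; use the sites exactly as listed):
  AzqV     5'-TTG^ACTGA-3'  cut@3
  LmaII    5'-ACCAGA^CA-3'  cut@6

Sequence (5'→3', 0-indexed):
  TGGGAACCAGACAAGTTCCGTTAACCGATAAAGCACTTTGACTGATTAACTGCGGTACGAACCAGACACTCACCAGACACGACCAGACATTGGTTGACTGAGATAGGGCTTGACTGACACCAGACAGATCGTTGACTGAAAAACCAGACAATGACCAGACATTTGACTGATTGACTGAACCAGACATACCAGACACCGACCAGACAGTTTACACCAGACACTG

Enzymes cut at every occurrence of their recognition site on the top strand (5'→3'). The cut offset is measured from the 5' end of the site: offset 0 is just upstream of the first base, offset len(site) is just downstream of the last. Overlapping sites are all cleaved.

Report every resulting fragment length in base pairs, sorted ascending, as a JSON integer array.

Per-enzyme occurrences:
  AzqV TTGACTGA/3: at [37, 93, 109, 131, 162, 170] ⇒ [40, 96, 112, 134, 165, 173]
  LmaII ACCAGACA/6: at [5, 60, 71, 81, 118, 142, 153, 178, 187, 198, 212] ⇒ [11, 66, 77, 87, 124, 148, 159, 184, 193, 204, 218]

All cut coordinates (distinct, sorted): [11, 40, 66, 77, 87, 96, 112, 124, 134, 148, 159, 165, 173, 184, 193, 204, 218]

Fragment lengths:
  11→40: 29 bp
  40→66: 26 bp
  66→77: 11 bp
  77→87: 10 bp
  87→96: 9 bp
  96→112: 16 bp
  112→124: 12 bp
  124→134: 10 bp
  134→148: 14 bp
  148→159: 11 bp
  159→165: 6 bp
  165→173: 8 bp
  173→184: 11 bp
  184→193: 9 bp
  193→204: 11 bp
  204→218: 14 bp
  218→11 (wrap): 223-218+11 = 16 bp

[6,8,9,9,10,10,11,11,11,11,12,14,14,16,16,26,29]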